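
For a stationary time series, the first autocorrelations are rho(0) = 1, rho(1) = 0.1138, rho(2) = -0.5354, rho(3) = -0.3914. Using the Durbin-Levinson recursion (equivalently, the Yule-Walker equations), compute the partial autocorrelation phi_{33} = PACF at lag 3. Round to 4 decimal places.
\phi_{33} = -0.3420

The PACF at lag k is phi_{kk}, the last component of the solution
to the Yule-Walker system G_k phi = r_k where
  (G_k)_{ij} = rho(|i - j|), (r_k)_i = rho(i), i,j = 1..k.
Equivalently, Durbin-Levinson gives phi_{kk} iteratively:
  phi_{11} = rho(1)
  phi_{kk} = [rho(k) - sum_{j=1..k-1} phi_{k-1,j} rho(k-j)]
            / [1 - sum_{j=1..k-1} phi_{k-1,j} rho(j)],
  phi_{k,j} = phi_{k-1,j} - phi_{kk} phi_{k-1,k-j},  j = 1..k-1.
Step k = 1:
  phi_11 = rho(1) = 0.1138.
Step k = 2:
  phi_22 = [rho(2) - phi_11 rho(1)] / [1 - phi_11 rho(1)] = [-0.5354 - (0.1138)(0.1138)] / [1 - (0.1138)(0.1138)]
         = -0.54835044 / 0.98704956 = -0.555545.
  Update: phi_21 = phi_11 - phi_22 phi_11 = 0.1138 - (-0.555545)(0.1138) = 0.177021.
Step k = 3:
  phi_33 = [rho(3) - phi_21 rho(2) - phi_22 rho(1)] / [1 - phi_21 rho(1) - phi_22 rho(2)]
    numerator   = -0.3914 - (0.177021)(-0.5354) - (-0.555545)(0.1138) = -0.23340193
    denominator = 1 - (0.177021)(0.1138) - (-0.555545)(-0.5354) = 0.68241622
  phi_33 = -0.23340193 / 0.68241622 = -0.342.
Therefore phi_{33} = -0.3420.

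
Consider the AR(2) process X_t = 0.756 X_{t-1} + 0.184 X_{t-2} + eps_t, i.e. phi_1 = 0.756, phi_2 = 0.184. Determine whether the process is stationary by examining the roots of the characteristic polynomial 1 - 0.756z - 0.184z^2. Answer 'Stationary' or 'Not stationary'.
\text{Stationary}

The AR(p) characteristic polynomial is P(z) = 1 - 0.756z - 0.184z^2.
Stationarity requires all roots to lie outside the unit circle, i.e. |z| > 1 for every root.
Set 1 + (-0.756) z + (-0.184) z^2 = 0, i.e. a z^2 + b z + c = 0 with a = -0.184, b = -0.756, c = 1.
Discriminant D = b^2 - 4ac = (-0.756)^2 - 4*(-0.184)*1 = 0.571536 - (-0.736) = 1.307536.
D >= 0, so the roots are real: z = (-b +/- sqrt(D)) / (2a) = (0.756 +/- 1.143475) / (-0.368).
  z_1 = (0.756 + 1.143475) / (-0.368) = -5.1616,   |z_1| = 5.1616.
  z_2 = (0.756 - 1.143475) / (-0.368) = 1.0529,   |z_2| = 1.0529.
Moduli of all roots: 5.1616, 1.0529.
All moduli strictly greater than 1? Yes.
Verdict: Stationary.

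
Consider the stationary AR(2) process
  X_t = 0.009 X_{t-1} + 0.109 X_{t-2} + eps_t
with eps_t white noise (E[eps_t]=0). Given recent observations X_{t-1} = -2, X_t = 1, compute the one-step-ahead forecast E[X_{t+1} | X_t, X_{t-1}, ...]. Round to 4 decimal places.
E[X_{t+1} \mid \mathcal F_t] = -0.2090

For an AR(p) model X_t = c + sum_i phi_i X_{t-i} + eps_t, the
one-step-ahead conditional mean is
  E[X_{t+1} | X_t, ...] = c + sum_i phi_i X_{t+1-i}.
Substitute known values:
  E[X_{t+1} | ...] = (0.009) * (1) + (0.109) * (-2)
                   = -0.2090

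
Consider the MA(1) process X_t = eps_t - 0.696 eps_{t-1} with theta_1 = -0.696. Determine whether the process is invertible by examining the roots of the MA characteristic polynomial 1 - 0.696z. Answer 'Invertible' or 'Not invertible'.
\text{Invertible}

The MA(q) characteristic polynomial is P(z) = 1 - 0.696z.
Invertibility requires all roots to lie outside the unit circle, i.e. |z| > 1 for every root.
This is linear in z: 1 + (-0.696) z = 0  =>  z = -1/(-0.696) = 1.436782,  |z| = 1.436782.
Moduli of all roots: 1.4368.
All moduli strictly greater than 1? Yes.
Verdict: Invertible.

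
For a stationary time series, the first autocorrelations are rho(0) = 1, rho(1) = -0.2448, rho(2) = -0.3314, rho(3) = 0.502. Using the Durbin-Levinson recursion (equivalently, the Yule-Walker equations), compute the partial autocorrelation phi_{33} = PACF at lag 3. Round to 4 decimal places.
\phi_{33} = 0.3670

The PACF at lag k is phi_{kk}, the last component of the solution
to the Yule-Walker system G_k phi = r_k where
  (G_k)_{ij} = rho(|i - j|), (r_k)_i = rho(i), i,j = 1..k.
Equivalently, Durbin-Levinson gives phi_{kk} iteratively:
  phi_{11} = rho(1)
  phi_{kk} = [rho(k) - sum_{j=1..k-1} phi_{k-1,j} rho(k-j)]
            / [1 - sum_{j=1..k-1} phi_{k-1,j} rho(j)],
  phi_{k,j} = phi_{k-1,j} - phi_{kk} phi_{k-1,k-j},  j = 1..k-1.
Step k = 1:
  phi_11 = rho(1) = -0.2448.
Step k = 2:
  phi_22 = [rho(2) - phi_11 rho(1)] / [1 - phi_11 rho(1)] = [-0.3314 - (-0.2448)(-0.2448)] / [1 - (-0.2448)(-0.2448)]
         = -0.39132704 / 0.94007296 = -0.416273.
  Update: phi_21 = phi_11 - phi_22 phi_11 = -0.2448 - (-0.416273)(-0.2448) = -0.346704.
Step k = 3:
  phi_33 = [rho(3) - phi_21 rho(2) - phi_22 rho(1)] / [1 - phi_21 rho(1) - phi_22 rho(2)]
    numerator   = 0.502 - (-0.346704)(-0.3314) - (-0.416273)(-0.2448) = 0.28519877
    denominator = 1 - (-0.346704)(-0.2448) - (-0.416273)(-0.3314) = 0.77717406
  phi_33 = 0.28519877 / 0.77717406 = 0.367.
Therefore phi_{33} = 0.3670.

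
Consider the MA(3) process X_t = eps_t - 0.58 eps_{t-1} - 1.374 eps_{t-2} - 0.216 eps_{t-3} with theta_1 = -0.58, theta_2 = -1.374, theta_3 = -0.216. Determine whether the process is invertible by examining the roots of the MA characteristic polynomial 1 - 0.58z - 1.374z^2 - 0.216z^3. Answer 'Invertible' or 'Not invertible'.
\text{Not invertible}

The MA(q) characteristic polynomial is P(z) = 1 - 0.58z - 1.374z^2 - 0.216z^3.
Invertibility requires all roots to lie outside the unit circle, i.e. |z| > 1 for every root.
Degree 3: look for a simple real root z0 first, then factor out (1 - z/z0) and solve the remaining quadratic.
Testing z0 = -1.25: P(-1.25) = 1 + (-0.58)(-1.25) + (-1.374)(-1.25)^2 + (-0.216)(-1.25)^3
  = 1 + (0.725) + (-2.146875) + (0.421875) = 0.  So z_0 = -1.25 is a root, |z_0| = 1.25.
Divide out the factor (1 + 0.8 z) = (1 - z/z0) (since 1/z0 = -0.8):
  P(z) = (1 + 0.8 z)(1 + (-1.38) z + (-0.27) z^2)
  [check: z-coef -1.38 - (-0.8) = -0.58; z^2-coef -0.27 - (-0.8)(-1.38) = -1.374; z^3-coef -(-0.8)(-0.27) = -0.216.]
Remaining roots from the quadratic factor 1 + (-1.38) z + (-0.27) z^2:
  Set 1 + (-1.38) z + (-0.27) z^2 = 0, i.e. a z^2 + b z + c = 0 with a = -0.27, b = -1.38, c = 1.
  Discriminant D = b^2 - 4ac = (-1.38)^2 - 4*(-0.27)*1 = 1.9044 - (-1.08) = 2.9844.
  D >= 0, so the roots are real: z = (-b +/- sqrt(D)) / (2a) = (1.38 +/- 1.727542) / (-0.54).
    z_1 = (1.38 + 1.727542) / (-0.54) = -5.7547,   |z_1| = 5.7547.
    z_2 = (1.38 - 1.727542) / (-0.54) = 0.6436,   |z_2| = 0.6436.
Moduli of all roots: 1.2500, 5.7547, 0.6436.
All moduli strictly greater than 1? No.
Verdict: Not invertible.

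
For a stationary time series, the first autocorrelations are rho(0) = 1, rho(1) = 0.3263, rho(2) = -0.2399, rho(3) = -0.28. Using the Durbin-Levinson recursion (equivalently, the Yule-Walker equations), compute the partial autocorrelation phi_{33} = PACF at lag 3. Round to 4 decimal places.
\phi_{33} = -0.0591

The PACF at lag k is phi_{kk}, the last component of the solution
to the Yule-Walker system G_k phi = r_k where
  (G_k)_{ij} = rho(|i - j|), (r_k)_i = rho(i), i,j = 1..k.
Equivalently, Durbin-Levinson gives phi_{kk} iteratively:
  phi_{11} = rho(1)
  phi_{kk} = [rho(k) - sum_{j=1..k-1} phi_{k-1,j} rho(k-j)]
            / [1 - sum_{j=1..k-1} phi_{k-1,j} rho(j)],
  phi_{k,j} = phi_{k-1,j} - phi_{kk} phi_{k-1,k-j},  j = 1..k-1.
Step k = 1:
  phi_11 = rho(1) = 0.3263.
Step k = 2:
  phi_22 = [rho(2) - phi_11 rho(1)] / [1 - phi_11 rho(1)] = [-0.2399 - (0.3263)(0.3263)] / [1 - (0.3263)(0.3263)]
         = -0.34637169 / 0.89352831 = -0.387645.
  Update: phi_21 = phi_11 - phi_22 phi_11 = 0.3263 - (-0.387645)(0.3263) = 0.452789.
Step k = 3:
  phi_33 = [rho(3) - phi_21 rho(2) - phi_22 rho(1)] / [1 - phi_21 rho(1) - phi_22 rho(2)]
    numerator   = -0.28 - (0.452789)(-0.2399) - (-0.387645)(0.3263) = -0.0448875
    denominator = 1 - (0.452789)(0.3263) - (-0.387645)(-0.2399) = 0.75925909
  phi_33 = -0.0448875 / 0.75925909 = -0.0591.
Therefore phi_{33} = -0.0591.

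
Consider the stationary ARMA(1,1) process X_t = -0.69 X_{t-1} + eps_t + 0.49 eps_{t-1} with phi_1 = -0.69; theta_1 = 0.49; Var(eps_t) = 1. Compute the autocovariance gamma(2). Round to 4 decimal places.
\gamma(2) = 0.1744

Multiply the model equation by X_{t-k} and take expectations. With theta_0 = psi_0 = 1 and psi_j the MA(infinity) weights, this gives
  gamma(k) - sum_i phi_i gamma(k-i) = c_k,
  c_k = sigma^2 * sum_{j=k..q} theta_j psi_{j-k}   (c_k = 0 for k > q),
using gamma(-m) = gamma(m).
psi-weights needed (psi_j = theta_j + sum_i phi_i psi_{j-i}):
  psi_1 = theta_1 + phi_1 = 0.49 + (-0.69) = -0.2
Right-hand sides:
  c_0 = sigma^2 (1 + theta_1 psi_1) = 1 * (1 + (0.49)(-0.2)) = 1 * 0.902 = 0.902
  c_1 = sigma^2 theta_1 = 1 * (0.49) = 0.49
  c_2 = 0
Equations for k = 0 and k = 1 (AR order 1):
  gamma(0) = phi_1 gamma(1) + c_0
  gamma(1) = phi_1 gamma(0) + c_1
Substituting the second into the first: gamma(0) (1 - phi_1^2) = c_0 + phi_1 c_1, so
  gamma(0) = (c_0 + phi_1 c_1) / (1 - phi_1^2) = (0.902 + (-0.69)(0.49)) / (1 - (-0.69)^2) = 0.5639 / 0.5239 = 1.07635.
  gamma(1) = phi_1 gamma(0) + c_1 = (-0.69)(1.07635) + (0.49) = -0.252682.
For k = 2 (> q): gamma(2) = phi_1 gamma(1) = (-0.69)(-0.252682) = 0.17435.
Therefore gamma(2) = 0.1744 (to 4 decimal places).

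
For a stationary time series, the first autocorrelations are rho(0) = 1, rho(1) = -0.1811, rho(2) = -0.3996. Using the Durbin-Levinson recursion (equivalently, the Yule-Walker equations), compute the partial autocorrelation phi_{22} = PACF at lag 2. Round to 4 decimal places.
\phi_{22} = -0.4471

The PACF at lag k is phi_{kk}, the last component of the solution
to the Yule-Walker system G_k phi = r_k where
  (G_k)_{ij} = rho(|i - j|), (r_k)_i = rho(i), i,j = 1..k.
Equivalently, Durbin-Levinson gives phi_{kk} iteratively:
  phi_{11} = rho(1)
  phi_{kk} = [rho(k) - sum_{j=1..k-1} phi_{k-1,j} rho(k-j)]
            / [1 - sum_{j=1..k-1} phi_{k-1,j} rho(j)],
  phi_{k,j} = phi_{k-1,j} - phi_{kk} phi_{k-1,k-j},  j = 1..k-1.
Step k = 1:
  phi_11 = rho(1) = -0.1811.
Step k = 2:
  phi_22 = [rho(2) - phi_11 rho(1)] / [1 - phi_11 rho(1)] = [-0.3996 - (-0.1811)(-0.1811)] / [1 - (-0.1811)(-0.1811)]
         = -0.43239721 / 0.96720279 = -0.4471.
Therefore phi_{22} = -0.4471.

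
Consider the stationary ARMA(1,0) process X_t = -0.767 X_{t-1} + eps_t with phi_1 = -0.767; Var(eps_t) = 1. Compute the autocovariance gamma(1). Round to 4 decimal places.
\gamma(1) = -1.8630

Multiply the model equation by X_{t-k} and take expectations. With theta_0 = psi_0 = 1 and psi_j the MA(infinity) weights, this gives
  gamma(k) - sum_i phi_i gamma(k-i) = c_k,
  c_k = sigma^2 * sum_{j=k..q} theta_j psi_{j-k}   (c_k = 0 for k > q),
using gamma(-m) = gamma(m).
Pure AR (q = 0): c_0 = sigma^2 = 1, c_k = 0 for k >= 1.
Equations for k = 0 and k = 1 (AR order 1):
  gamma(0) = phi_1 gamma(1) + c_0
  gamma(1) = phi_1 gamma(0) + c_1
Substituting the second into the first: gamma(0) (1 - phi_1^2) = c_0 + phi_1 c_1, so
  gamma(0) = c_0 / (1 - phi_1^2) = 1 / (1 - (-0.767)^2) = 1 / 0.411711 = 2.428888.
  gamma(1) = phi_1 gamma(0) = (-0.767)(2.428888) = -1.862957.
Therefore gamma(1) = -1.8630 (to 4 decimal places).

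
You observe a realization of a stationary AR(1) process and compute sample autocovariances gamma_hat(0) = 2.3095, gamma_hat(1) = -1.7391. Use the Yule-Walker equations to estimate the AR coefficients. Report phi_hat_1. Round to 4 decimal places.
\hat\phi_{1} = -0.7530

The Yule-Walker equations for an AR(p) process read, in matrix form,
  Gamma_p phi = r_p,   with   (Gamma_p)_{ij} = gamma(|i - j|),
                       (r_p)_i = gamma(i),   i,j = 1..p.
Substitute the sample gammas (Toeplitz matrix and right-hand side of size 1):
  Gamma_p = [[2.3095]]
  r_p     = [-1.7391]
With p = 1 this is the single equation gamma(0) phi_1 = gamma(1):
  phi_hat_1 = gamma(1) / gamma(0) = -1.7391 / 2.3095 = -0.7530.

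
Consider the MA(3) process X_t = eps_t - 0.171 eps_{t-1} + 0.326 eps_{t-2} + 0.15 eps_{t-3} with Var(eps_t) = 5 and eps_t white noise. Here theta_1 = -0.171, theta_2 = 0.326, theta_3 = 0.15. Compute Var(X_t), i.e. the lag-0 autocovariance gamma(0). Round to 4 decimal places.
\gamma(0) = 5.7901

For an MA(q) process X_t = eps_t + sum_i theta_i eps_{t-i} with
Var(eps_t) = sigma^2, the variance is
  gamma(0) = sigma^2 * (1 + sum_i theta_i^2).
  sum_i theta_i^2 = (-0.171)^2 + (0.326)^2 + (0.15)^2 = 0.029241 + 0.106276 + 0.0225 = 0.158017.
  gamma(0) = 5 * (1 + 0.158017) = 5 * 1.158017 = 5.790085, which rounds to 5.7901.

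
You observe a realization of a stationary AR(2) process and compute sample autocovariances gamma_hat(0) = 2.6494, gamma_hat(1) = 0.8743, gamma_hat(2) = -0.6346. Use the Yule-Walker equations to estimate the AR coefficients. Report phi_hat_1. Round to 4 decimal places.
\hat\phi_{1} = 0.4590

The Yule-Walker equations for an AR(p) process read, in matrix form,
  Gamma_p phi = r_p,   with   (Gamma_p)_{ij} = gamma(|i - j|),
                       (r_p)_i = gamma(i),   i,j = 1..p.
Substitute the sample gammas (Toeplitz matrix and right-hand side of size 2):
  Gamma_p = [[2.6494, 0.8743], [0.8743, 2.6494]]
  r_p     = [0.8743, -0.6346]
Written out:
  2.6494 phi_1 + 0.8743 phi_2 = 0.8743
  0.8743 phi_1 + 2.6494 phi_2 = -0.6346
Solve by Cramer's rule:
  det = gamma(0)^2 - gamma(1)^2 = (2.6494)^2 - (0.8743)^2 = 7.01932036 - 0.76440049 = 6.25491987
  phi_hat_1 = [gamma(1) gamma(0) - gamma(1) gamma(2)] / det = [(0.8743)(2.6494) - (0.8743)(-0.6346)] / 6.25491987 = 2.8712012 / 6.25491987 = 0.459
  phi_hat_2 = [gamma(0) gamma(2) - gamma(1)^2] / det = [(2.6494)(-0.6346) - (0.8743)^2] / 6.25491987 = -2.44570973 / 6.25491987 = -0.391
So phi_hat = [0.4590, -0.3910].
Therefore phi_hat_1 = 0.4590.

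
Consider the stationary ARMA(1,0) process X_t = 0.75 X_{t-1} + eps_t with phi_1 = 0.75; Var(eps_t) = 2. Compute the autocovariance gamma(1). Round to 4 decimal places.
\gamma(1) = 3.4286

Multiply the model equation by X_{t-k} and take expectations. With theta_0 = psi_0 = 1 and psi_j the MA(infinity) weights, this gives
  gamma(k) - sum_i phi_i gamma(k-i) = c_k,
  c_k = sigma^2 * sum_{j=k..q} theta_j psi_{j-k}   (c_k = 0 for k > q),
using gamma(-m) = gamma(m).
Pure AR (q = 0): c_0 = sigma^2 = 2, c_k = 0 for k >= 1.
Equations for k = 0 and k = 1 (AR order 1):
  gamma(0) = phi_1 gamma(1) + c_0
  gamma(1) = phi_1 gamma(0) + c_1
Substituting the second into the first: gamma(0) (1 - phi_1^2) = c_0 + phi_1 c_1, so
  gamma(0) = c_0 / (1 - phi_1^2) = 2 / (1 - (0.75)^2) = 2 / 0.4375 = 4.571429.
  gamma(1) = phi_1 gamma(0) = (0.75)(4.571429) = 3.428571.
Therefore gamma(1) = 3.4286 (to 4 decimal places).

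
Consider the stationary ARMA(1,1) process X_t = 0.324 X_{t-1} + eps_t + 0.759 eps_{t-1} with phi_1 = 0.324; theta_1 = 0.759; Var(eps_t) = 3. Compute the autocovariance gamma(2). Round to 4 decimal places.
\gamma(2) = 1.4654

Multiply the model equation by X_{t-k} and take expectations. With theta_0 = psi_0 = 1 and psi_j the MA(infinity) weights, this gives
  gamma(k) - sum_i phi_i gamma(k-i) = c_k,
  c_k = sigma^2 * sum_{j=k..q} theta_j psi_{j-k}   (c_k = 0 for k > q),
using gamma(-m) = gamma(m).
psi-weights needed (psi_j = theta_j + sum_i phi_i psi_{j-i}):
  psi_1 = theta_1 + phi_1 = 0.759 + (0.324) = 1.083
Right-hand sides:
  c_0 = sigma^2 (1 + theta_1 psi_1) = 3 * (1 + (0.759)(1.083)) = 3 * 1.821997 = 5.465991
  c_1 = sigma^2 theta_1 = 3 * (0.759) = 2.277
  c_2 = 0
Equations for k = 0 and k = 1 (AR order 1):
  gamma(0) = phi_1 gamma(1) + c_0
  gamma(1) = phi_1 gamma(0) + c_1
Substituting the second into the first: gamma(0) (1 - phi_1^2) = c_0 + phi_1 c_1, so
  gamma(0) = (c_0 + phi_1 c_1) / (1 - phi_1^2) = (5.465991 + (0.324)(2.277)) / (1 - (0.324)^2) = 6.203739 / 0.895024 = 6.931366.
  gamma(1) = phi_1 gamma(0) + c_1 = (0.324)(6.931366) + (2.277) = 4.522763.
For k = 2 (> q): gamma(2) = phi_1 gamma(1) = (0.324)(4.522763) = 1.465375.
Therefore gamma(2) = 1.4654 (to 4 decimal places).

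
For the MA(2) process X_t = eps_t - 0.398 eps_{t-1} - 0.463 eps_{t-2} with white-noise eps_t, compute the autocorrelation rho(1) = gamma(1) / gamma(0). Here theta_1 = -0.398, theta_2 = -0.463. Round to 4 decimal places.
\rho(1) = -0.1557

For an MA(q) process with theta_0 = 1, the autocovariance is
  gamma(k) = sigma^2 * sum_{i=0..q-k} theta_i * theta_{i+k},
and rho(k) = gamma(k) / gamma(0). Sigma^2 cancels.
  numerator   = (1)*(-0.398) + (-0.398)*(-0.463) = -0.213726.
  denominator = (1)^2 + (-0.398)^2 + (-0.463)^2 = 1.372773.
  rho(1) = -0.213726 / 1.372773 = -0.1557.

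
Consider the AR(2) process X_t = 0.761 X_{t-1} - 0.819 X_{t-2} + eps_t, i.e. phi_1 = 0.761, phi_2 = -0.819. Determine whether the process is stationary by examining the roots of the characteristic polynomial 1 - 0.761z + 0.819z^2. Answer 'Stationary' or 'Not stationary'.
\text{Stationary}

The AR(p) characteristic polynomial is P(z) = 1 - 0.761z + 0.819z^2.
Stationarity requires all roots to lie outside the unit circle, i.e. |z| > 1 for every root.
Set 1 + (-0.761) z + (0.819) z^2 = 0, i.e. a z^2 + b z + c = 0 with a = 0.819, b = -0.761, c = 1.
Discriminant D = b^2 - 4ac = (-0.761)^2 - 4*(0.819)*1 = 0.579121 - (3.276) = -2.696879.
D < 0, so the roots are the complex-conjugate pair z = (-b +/- i sqrt(-D)) / (2a) = 0.4646 +/- 1.0026i.
For a conjugate pair |z|^2 = z * conj(z) = (product of roots) = c/a = 1/(0.819) = 1.221001, so |z| = sqrt(1.221001) = 1.105 for both roots.
Moduli of all roots: 1.1050, 1.1050.
All moduli strictly greater than 1? Yes.
Verdict: Stationary.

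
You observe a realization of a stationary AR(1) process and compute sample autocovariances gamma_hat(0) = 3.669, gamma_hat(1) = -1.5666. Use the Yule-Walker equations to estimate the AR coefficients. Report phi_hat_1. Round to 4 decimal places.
\hat\phi_{1} = -0.4270

The Yule-Walker equations for an AR(p) process read, in matrix form,
  Gamma_p phi = r_p,   with   (Gamma_p)_{ij} = gamma(|i - j|),
                       (r_p)_i = gamma(i),   i,j = 1..p.
Substitute the sample gammas (Toeplitz matrix and right-hand side of size 1):
  Gamma_p = [[3.669]]
  r_p     = [-1.5666]
With p = 1 this is the single equation gamma(0) phi_1 = gamma(1):
  phi_hat_1 = gamma(1) / gamma(0) = -1.5666 / 3.669 = -0.4270.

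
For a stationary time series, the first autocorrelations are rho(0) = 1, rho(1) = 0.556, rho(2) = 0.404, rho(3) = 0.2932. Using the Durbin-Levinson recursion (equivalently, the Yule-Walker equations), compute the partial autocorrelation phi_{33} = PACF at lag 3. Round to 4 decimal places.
\phi_{33} = 0.0340

The PACF at lag k is phi_{kk}, the last component of the solution
to the Yule-Walker system G_k phi = r_k where
  (G_k)_{ij} = rho(|i - j|), (r_k)_i = rho(i), i,j = 1..k.
Equivalently, Durbin-Levinson gives phi_{kk} iteratively:
  phi_{11} = rho(1)
  phi_{kk} = [rho(k) - sum_{j=1..k-1} phi_{k-1,j} rho(k-j)]
            / [1 - sum_{j=1..k-1} phi_{k-1,j} rho(j)],
  phi_{k,j} = phi_{k-1,j} - phi_{kk} phi_{k-1,k-j},  j = 1..k-1.
Step k = 1:
  phi_11 = rho(1) = 0.556.
Step k = 2:
  phi_22 = [rho(2) - phi_11 rho(1)] / [1 - phi_11 rho(1)] = [0.404 - (0.556)(0.556)] / [1 - (0.556)(0.556)]
         = 0.094864 / 0.690864 = 0.137312.
  Update: phi_21 = phi_11 - phi_22 phi_11 = 0.556 - (0.137312)(0.556) = 0.479654.
Step k = 3:
  phi_33 = [rho(3) - phi_21 rho(2) - phi_22 rho(1)] / [1 - phi_21 rho(1) - phi_22 rho(2)]
    numerator   = 0.2932 - (0.479654)(0.404) - (0.137312)(0.556) = 0.02307406
    denominator = 1 - (0.479654)(0.556) - (0.137312)(0.404) = 0.67783802
  phi_33 = 0.02307406 / 0.67783802 = 0.034.
Therefore phi_{33} = 0.0340.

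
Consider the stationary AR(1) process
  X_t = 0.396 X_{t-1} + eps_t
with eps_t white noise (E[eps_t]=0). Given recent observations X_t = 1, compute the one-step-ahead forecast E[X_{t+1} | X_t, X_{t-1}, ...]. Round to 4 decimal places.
E[X_{t+1} \mid \mathcal F_t] = 0.3960

For an AR(p) model X_t = c + sum_i phi_i X_{t-i} + eps_t, the
one-step-ahead conditional mean is
  E[X_{t+1} | X_t, ...] = c + sum_i phi_i X_{t+1-i}.
Substitute known values:
  E[X_{t+1} | ...] = (0.396) * (1)
                   = 0.3960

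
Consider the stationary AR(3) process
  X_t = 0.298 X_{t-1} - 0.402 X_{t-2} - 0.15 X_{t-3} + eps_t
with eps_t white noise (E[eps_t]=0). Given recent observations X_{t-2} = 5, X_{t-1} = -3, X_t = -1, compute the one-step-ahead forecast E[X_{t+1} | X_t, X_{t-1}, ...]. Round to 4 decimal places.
E[X_{t+1} \mid \mathcal F_t] = 0.1580

For an AR(p) model X_t = c + sum_i phi_i X_{t-i} + eps_t, the
one-step-ahead conditional mean is
  E[X_{t+1} | X_t, ...] = c + sum_i phi_i X_{t+1-i}.
Substitute known values:
  E[X_{t+1} | ...] = (0.298) * (-1) + (-0.402) * (-3) + (-0.15) * (5)
                   = 0.1580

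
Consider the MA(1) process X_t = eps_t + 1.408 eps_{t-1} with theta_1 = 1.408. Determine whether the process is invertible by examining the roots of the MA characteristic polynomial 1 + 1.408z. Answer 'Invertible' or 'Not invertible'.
\text{Not invertible}

The MA(q) characteristic polynomial is P(z) = 1 + 1.408z.
Invertibility requires all roots to lie outside the unit circle, i.e. |z| > 1 for every root.
This is linear in z: 1 + (1.408) z = 0  =>  z = -1/(1.408) = -0.710227,  |z| = 0.710227.
Moduli of all roots: 0.7102.
All moduli strictly greater than 1? No.
Verdict: Not invertible.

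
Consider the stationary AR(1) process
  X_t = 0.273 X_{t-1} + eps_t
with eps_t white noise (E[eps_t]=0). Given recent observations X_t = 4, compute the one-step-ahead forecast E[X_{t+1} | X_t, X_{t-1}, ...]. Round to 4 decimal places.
E[X_{t+1} \mid \mathcal F_t] = 1.0920

For an AR(p) model X_t = c + sum_i phi_i X_{t-i} + eps_t, the
one-step-ahead conditional mean is
  E[X_{t+1} | X_t, ...] = c + sum_i phi_i X_{t+1-i}.
Substitute known values:
  E[X_{t+1} | ...] = (0.273) * (4)
                   = 1.0920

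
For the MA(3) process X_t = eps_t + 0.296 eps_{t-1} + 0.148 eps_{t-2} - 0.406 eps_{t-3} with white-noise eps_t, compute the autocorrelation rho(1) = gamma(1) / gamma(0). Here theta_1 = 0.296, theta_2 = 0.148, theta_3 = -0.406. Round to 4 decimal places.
\rho(1) = 0.2195

For an MA(q) process with theta_0 = 1, the autocovariance is
  gamma(k) = sigma^2 * sum_{i=0..q-k} theta_i * theta_{i+k},
and rho(k) = gamma(k) / gamma(0). Sigma^2 cancels.
  numerator   = (1)*(0.296) + (0.296)*(0.148) + (0.148)*(-0.406) = 0.27972.
  denominator = (1)^2 + (0.296)^2 + (0.148)^2 + (-0.406)^2 = 1.274356.
  rho(1) = 0.27972 / 1.274356 = 0.2195.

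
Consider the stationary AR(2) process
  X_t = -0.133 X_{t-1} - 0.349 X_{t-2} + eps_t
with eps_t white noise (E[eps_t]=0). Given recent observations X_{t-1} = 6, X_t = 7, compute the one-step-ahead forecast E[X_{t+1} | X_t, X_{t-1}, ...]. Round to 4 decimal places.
E[X_{t+1} \mid \mathcal F_t] = -3.0250

For an AR(p) model X_t = c + sum_i phi_i X_{t-i} + eps_t, the
one-step-ahead conditional mean is
  E[X_{t+1} | X_t, ...] = c + sum_i phi_i X_{t+1-i}.
Substitute known values:
  E[X_{t+1} | ...] = (-0.133) * (7) + (-0.349) * (6)
                   = -3.0250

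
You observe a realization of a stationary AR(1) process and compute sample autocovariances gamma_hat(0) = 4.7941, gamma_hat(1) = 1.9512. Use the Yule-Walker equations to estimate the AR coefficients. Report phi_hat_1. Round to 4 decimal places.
\hat\phi_{1} = 0.4070

The Yule-Walker equations for an AR(p) process read, in matrix form,
  Gamma_p phi = r_p,   with   (Gamma_p)_{ij} = gamma(|i - j|),
                       (r_p)_i = gamma(i),   i,j = 1..p.
Substitute the sample gammas (Toeplitz matrix and right-hand side of size 1):
  Gamma_p = [[4.7941]]
  r_p     = [1.9512]
With p = 1 this is the single equation gamma(0) phi_1 = gamma(1):
  phi_hat_1 = gamma(1) / gamma(0) = 1.9512 / 4.7941 = 0.4070.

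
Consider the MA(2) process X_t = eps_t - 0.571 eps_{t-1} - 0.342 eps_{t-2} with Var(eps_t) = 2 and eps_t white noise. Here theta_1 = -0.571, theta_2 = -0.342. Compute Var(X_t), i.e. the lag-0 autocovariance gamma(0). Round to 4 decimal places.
\gamma(0) = 2.8860

For an MA(q) process X_t = eps_t + sum_i theta_i eps_{t-i} with
Var(eps_t) = sigma^2, the variance is
  gamma(0) = sigma^2 * (1 + sum_i theta_i^2).
  sum_i theta_i^2 = (-0.571)^2 + (-0.342)^2 = 0.326041 + 0.116964 = 0.443005.
  gamma(0) = 2 * (1 + 0.443005) = 2 * 1.443005 = 2.88601, which rounds to 2.8860.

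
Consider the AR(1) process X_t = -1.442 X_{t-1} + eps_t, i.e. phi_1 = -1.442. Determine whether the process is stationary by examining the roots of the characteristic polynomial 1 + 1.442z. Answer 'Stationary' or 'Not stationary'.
\text{Not stationary}

The AR(p) characteristic polynomial is P(z) = 1 + 1.442z.
Stationarity requires all roots to lie outside the unit circle, i.e. |z| > 1 for every root.
This is linear in z: 1 + (1.442) z = 0  =>  z = -1/(1.442) = -0.693481,  |z| = 0.693481.
Moduli of all roots: 0.6935.
All moduli strictly greater than 1? No.
Verdict: Not stationary.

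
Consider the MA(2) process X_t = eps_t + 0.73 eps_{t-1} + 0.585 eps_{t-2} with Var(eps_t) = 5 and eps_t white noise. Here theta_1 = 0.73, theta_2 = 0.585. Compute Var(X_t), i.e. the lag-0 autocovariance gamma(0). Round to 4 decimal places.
\gamma(0) = 9.3756

For an MA(q) process X_t = eps_t + sum_i theta_i eps_{t-i} with
Var(eps_t) = sigma^2, the variance is
  gamma(0) = sigma^2 * (1 + sum_i theta_i^2).
  sum_i theta_i^2 = (0.73)^2 + (0.585)^2 = 0.5329 + 0.342225 = 0.875125.
  gamma(0) = 5 * (1 + 0.875125) = 5 * 1.875125 = 9.375625, which rounds to 9.3756.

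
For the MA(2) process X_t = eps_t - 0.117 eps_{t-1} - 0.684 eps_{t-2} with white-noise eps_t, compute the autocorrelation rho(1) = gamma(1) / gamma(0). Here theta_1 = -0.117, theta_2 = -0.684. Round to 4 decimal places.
\rho(1) = -0.0250

For an MA(q) process with theta_0 = 1, the autocovariance is
  gamma(k) = sigma^2 * sum_{i=0..q-k} theta_i * theta_{i+k},
and rho(k) = gamma(k) / gamma(0). Sigma^2 cancels.
  numerator   = (1)*(-0.117) + (-0.117)*(-0.684) = -0.036972.
  denominator = (1)^2 + (-0.117)^2 + (-0.684)^2 = 1.481545.
  rho(1) = -0.036972 / 1.481545 = -0.0250.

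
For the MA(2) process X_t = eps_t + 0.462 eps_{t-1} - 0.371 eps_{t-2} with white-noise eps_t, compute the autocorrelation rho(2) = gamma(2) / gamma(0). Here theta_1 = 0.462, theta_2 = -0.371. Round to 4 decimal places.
\rho(2) = -0.2746

For an MA(q) process with theta_0 = 1, the autocovariance is
  gamma(k) = sigma^2 * sum_{i=0..q-k} theta_i * theta_{i+k},
and rho(k) = gamma(k) / gamma(0). Sigma^2 cancels.
  numerator   = (1)*(-0.371) = -0.371.
  denominator = (1)^2 + (0.462)^2 + (-0.371)^2 = 1.351085.
  rho(2) = -0.371 / 1.351085 = -0.2746.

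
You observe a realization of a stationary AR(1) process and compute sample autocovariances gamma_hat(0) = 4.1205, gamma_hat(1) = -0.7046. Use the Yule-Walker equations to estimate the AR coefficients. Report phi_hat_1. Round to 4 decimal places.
\hat\phi_{1} = -0.1710

The Yule-Walker equations for an AR(p) process read, in matrix form,
  Gamma_p phi = r_p,   with   (Gamma_p)_{ij} = gamma(|i - j|),
                       (r_p)_i = gamma(i),   i,j = 1..p.
Substitute the sample gammas (Toeplitz matrix and right-hand side of size 1):
  Gamma_p = [[4.1205]]
  r_p     = [-0.7046]
With p = 1 this is the single equation gamma(0) phi_1 = gamma(1):
  phi_hat_1 = gamma(1) / gamma(0) = -0.7046 / 4.1205 = -0.1710.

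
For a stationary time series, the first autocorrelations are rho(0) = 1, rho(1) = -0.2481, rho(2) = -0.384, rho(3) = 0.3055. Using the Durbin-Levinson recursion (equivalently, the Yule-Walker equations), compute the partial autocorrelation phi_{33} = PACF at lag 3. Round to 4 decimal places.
\phi_{33} = 0.0649

The PACF at lag k is phi_{kk}, the last component of the solution
to the Yule-Walker system G_k phi = r_k where
  (G_k)_{ij} = rho(|i - j|), (r_k)_i = rho(i), i,j = 1..k.
Equivalently, Durbin-Levinson gives phi_{kk} iteratively:
  phi_{11} = rho(1)
  phi_{kk} = [rho(k) - sum_{j=1..k-1} phi_{k-1,j} rho(k-j)]
            / [1 - sum_{j=1..k-1} phi_{k-1,j} rho(j)],
  phi_{k,j} = phi_{k-1,j} - phi_{kk} phi_{k-1,k-j},  j = 1..k-1.
Step k = 1:
  phi_11 = rho(1) = -0.2481.
Step k = 2:
  phi_22 = [rho(2) - phi_11 rho(1)] / [1 - phi_11 rho(1)] = [-0.384 - (-0.2481)(-0.2481)] / [1 - (-0.2481)(-0.2481)]
         = -0.44555361 / 0.93844639 = -0.474778.
  Update: phi_21 = phi_11 - phi_22 phi_11 = -0.2481 - (-0.474778)(-0.2481) = -0.365892.
Step k = 3:
  phi_33 = [rho(3) - phi_21 rho(2) - phi_22 rho(1)] / [1 - phi_21 rho(1) - phi_22 rho(2)]
    numerator   = 0.3055 - (-0.365892)(-0.384) - (-0.474778)(-0.2481) = 0.04720492
    denominator = 1 - (-0.365892)(-0.2481) - (-0.474778)(-0.384) = 0.72690738
  phi_33 = 0.04720492 / 0.72690738 = 0.0649.
Therefore phi_{33} = 0.0649.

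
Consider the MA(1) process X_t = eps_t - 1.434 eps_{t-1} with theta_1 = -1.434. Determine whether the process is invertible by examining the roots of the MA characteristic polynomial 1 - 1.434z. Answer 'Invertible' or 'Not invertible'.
\text{Not invertible}

The MA(q) characteristic polynomial is P(z) = 1 - 1.434z.
Invertibility requires all roots to lie outside the unit circle, i.e. |z| > 1 for every root.
This is linear in z: 1 + (-1.434) z = 0  =>  z = -1/(-1.434) = 0.69735,  |z| = 0.69735.
Moduli of all roots: 0.6974.
All moduli strictly greater than 1? No.
Verdict: Not invertible.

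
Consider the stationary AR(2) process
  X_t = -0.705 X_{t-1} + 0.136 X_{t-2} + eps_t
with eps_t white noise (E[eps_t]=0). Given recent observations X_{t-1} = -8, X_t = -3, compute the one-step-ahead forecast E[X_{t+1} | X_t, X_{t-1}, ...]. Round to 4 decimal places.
E[X_{t+1} \mid \mathcal F_t] = 1.0270

For an AR(p) model X_t = c + sum_i phi_i X_{t-i} + eps_t, the
one-step-ahead conditional mean is
  E[X_{t+1} | X_t, ...] = c + sum_i phi_i X_{t+1-i}.
Substitute known values:
  E[X_{t+1} | ...] = (-0.705) * (-3) + (0.136) * (-8)
                   = 1.0270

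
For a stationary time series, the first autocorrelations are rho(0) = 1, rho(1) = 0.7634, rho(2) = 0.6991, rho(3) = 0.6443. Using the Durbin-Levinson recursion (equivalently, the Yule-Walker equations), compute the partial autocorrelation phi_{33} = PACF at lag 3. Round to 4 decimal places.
\phi_{33} = 0.1210

The PACF at lag k is phi_{kk}, the last component of the solution
to the Yule-Walker system G_k phi = r_k where
  (G_k)_{ij} = rho(|i - j|), (r_k)_i = rho(i), i,j = 1..k.
Equivalently, Durbin-Levinson gives phi_{kk} iteratively:
  phi_{11} = rho(1)
  phi_{kk} = [rho(k) - sum_{j=1..k-1} phi_{k-1,j} rho(k-j)]
            / [1 - sum_{j=1..k-1} phi_{k-1,j} rho(j)],
  phi_{k,j} = phi_{k-1,j} - phi_{kk} phi_{k-1,k-j},  j = 1..k-1.
Step k = 1:
  phi_11 = rho(1) = 0.7634.
Step k = 2:
  phi_22 = [rho(2) - phi_11 rho(1)] / [1 - phi_11 rho(1)] = [0.6991 - (0.7634)(0.7634)] / [1 - (0.7634)(0.7634)]
         = 0.11632044 / 0.41722044 = 0.278799.
  Update: phi_21 = phi_11 - phi_22 phi_11 = 0.7634 - (0.278799)(0.7634) = 0.550565.
Step k = 3:
  phi_33 = [rho(3) - phi_21 rho(2) - phi_22 rho(1)] / [1 - phi_21 rho(1) - phi_22 rho(2)]
    numerator   = 0.6443 - (0.550565)(0.6991) - (0.278799)(0.7634) = 0.04656507
    denominator = 1 - (0.550565)(0.7634) - (0.278799)(0.6991) = 0.38479047
  phi_33 = 0.04656507 / 0.38479047 = 0.121.
Therefore phi_{33} = 0.1210.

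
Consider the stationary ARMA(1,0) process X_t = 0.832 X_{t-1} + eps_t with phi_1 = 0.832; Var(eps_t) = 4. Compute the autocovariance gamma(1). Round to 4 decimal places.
\gamma(1) = 10.8131

Multiply the model equation by X_{t-k} and take expectations. With theta_0 = psi_0 = 1 and psi_j the MA(infinity) weights, this gives
  gamma(k) - sum_i phi_i gamma(k-i) = c_k,
  c_k = sigma^2 * sum_{j=k..q} theta_j psi_{j-k}   (c_k = 0 for k > q),
using gamma(-m) = gamma(m).
Pure AR (q = 0): c_0 = sigma^2 = 4, c_k = 0 for k >= 1.
Equations for k = 0 and k = 1 (AR order 1):
  gamma(0) = phi_1 gamma(1) + c_0
  gamma(1) = phi_1 gamma(0) + c_1
Substituting the second into the first: gamma(0) (1 - phi_1^2) = c_0 + phi_1 c_1, so
  gamma(0) = c_0 / (1 - phi_1^2) = 4 / (1 - (0.832)^2) = 4 / 0.307776 = 12.996465.
  gamma(1) = phi_1 gamma(0) = (0.832)(12.996465) = 10.813059.
Therefore gamma(1) = 10.8131 (to 4 decimal places).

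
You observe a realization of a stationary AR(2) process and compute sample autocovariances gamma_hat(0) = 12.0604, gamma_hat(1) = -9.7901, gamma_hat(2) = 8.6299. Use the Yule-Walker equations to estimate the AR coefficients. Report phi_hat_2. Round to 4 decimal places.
\hat\phi_{2} = 0.1660

The Yule-Walker equations for an AR(p) process read, in matrix form,
  Gamma_p phi = r_p,   with   (Gamma_p)_{ij} = gamma(|i - j|),
                       (r_p)_i = gamma(i),   i,j = 1..p.
Substitute the sample gammas (Toeplitz matrix and right-hand side of size 2):
  Gamma_p = [[12.0604, -9.7901], [-9.7901, 12.0604]]
  r_p     = [-9.7901, 8.6299]
Written out:
  12.0604 phi_1 - 9.7901 phi_2 = -9.7901
  -9.7901 phi_1 + 12.0604 phi_2 = 8.6299
Solve by Cramer's rule:
  det = gamma(0)^2 - gamma(1)^2 = (12.0604)^2 - (-9.7901)^2 = 145.45324816 - 95.84605801 = 49.60719015
  phi_hat_1 = [gamma(1) gamma(0) - gamma(1) gamma(2)] / det = [(-9.7901)(12.0604) - (-9.7901)(8.6299)] / 49.60719015 = -33.58493805 / 49.60719015 = -0.677
  phi_hat_2 = [gamma(0) gamma(2) - gamma(1)^2] / det = [(12.0604)(8.6299) - (-9.7901)^2] / 49.60719015 = 8.23398795 / 49.60719015 = 0.166
So phi_hat = [-0.6770, 0.1660].
Therefore phi_hat_2 = 0.1660.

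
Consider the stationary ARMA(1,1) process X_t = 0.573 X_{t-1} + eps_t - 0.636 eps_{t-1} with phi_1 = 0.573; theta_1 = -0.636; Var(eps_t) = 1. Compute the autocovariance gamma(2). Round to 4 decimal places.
\gamma(2) = -0.0342

Multiply the model equation by X_{t-k} and take expectations. With theta_0 = psi_0 = 1 and psi_j the MA(infinity) weights, this gives
  gamma(k) - sum_i phi_i gamma(k-i) = c_k,
  c_k = sigma^2 * sum_{j=k..q} theta_j psi_{j-k}   (c_k = 0 for k > q),
using gamma(-m) = gamma(m).
psi-weights needed (psi_j = theta_j + sum_i phi_i psi_{j-i}):
  psi_1 = theta_1 + phi_1 = -0.636 + (0.573) = -0.063
Right-hand sides:
  c_0 = sigma^2 (1 + theta_1 psi_1) = 1 * (1 + (-0.636)(-0.063)) = 1 * 1.040068 = 1.040068
  c_1 = sigma^2 theta_1 = 1 * (-0.636) = -0.636
  c_2 = 0
Equations for k = 0 and k = 1 (AR order 1):
  gamma(0) = phi_1 gamma(1) + c_0
  gamma(1) = phi_1 gamma(0) + c_1
Substituting the second into the first: gamma(0) (1 - phi_1^2) = c_0 + phi_1 c_1, so
  gamma(0) = (c_0 + phi_1 c_1) / (1 - phi_1^2) = (1.040068 + (0.573)(-0.636)) / (1 - (0.573)^2) = 0.67564 / 0.671671 = 1.005909.
  gamma(1) = phi_1 gamma(0) + c_1 = (0.573)(1.005909) + (-0.636) = -0.059614.
For k = 2 (> q): gamma(2) = phi_1 gamma(1) = (0.573)(-0.059614) = -0.034159.
Therefore gamma(2) = -0.0342 (to 4 decimal places).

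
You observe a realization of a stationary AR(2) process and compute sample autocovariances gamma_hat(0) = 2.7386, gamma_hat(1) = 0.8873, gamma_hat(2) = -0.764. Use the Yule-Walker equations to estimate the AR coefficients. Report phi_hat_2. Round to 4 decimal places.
\hat\phi_{2} = -0.4290

The Yule-Walker equations for an AR(p) process read, in matrix form,
  Gamma_p phi = r_p,   with   (Gamma_p)_{ij} = gamma(|i - j|),
                       (r_p)_i = gamma(i),   i,j = 1..p.
Substitute the sample gammas (Toeplitz matrix and right-hand side of size 2):
  Gamma_p = [[2.7386, 0.8873], [0.8873, 2.7386]]
  r_p     = [0.8873, -0.764]
Written out:
  2.7386 phi_1 + 0.8873 phi_2 = 0.8873
  0.8873 phi_1 + 2.7386 phi_2 = -0.764
Solve by Cramer's rule:
  det = gamma(0)^2 - gamma(1)^2 = (2.7386)^2 - (0.8873)^2 = 7.49992996 - 0.78730129 = 6.71262867
  phi_hat_1 = [gamma(1) gamma(0) - gamma(1) gamma(2)] / det = [(0.8873)(2.7386) - (0.8873)(-0.764)] / 6.71262867 = 3.10785698 / 6.71262867 = 0.463
  phi_hat_2 = [gamma(0) gamma(2) - gamma(1)^2] / det = [(2.7386)(-0.764) - (0.8873)^2] / 6.71262867 = -2.87959169 / 6.71262867 = -0.429
So phi_hat = [0.4630, -0.4290].
Therefore phi_hat_2 = -0.4290.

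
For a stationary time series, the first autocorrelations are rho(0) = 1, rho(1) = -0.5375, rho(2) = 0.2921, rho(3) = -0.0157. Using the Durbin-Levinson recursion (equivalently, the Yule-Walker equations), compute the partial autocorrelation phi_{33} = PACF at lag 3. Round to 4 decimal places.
\phi_{33} = 0.2011

The PACF at lag k is phi_{kk}, the last component of the solution
to the Yule-Walker system G_k phi = r_k where
  (G_k)_{ij} = rho(|i - j|), (r_k)_i = rho(i), i,j = 1..k.
Equivalently, Durbin-Levinson gives phi_{kk} iteratively:
  phi_{11} = rho(1)
  phi_{kk} = [rho(k) - sum_{j=1..k-1} phi_{k-1,j} rho(k-j)]
            / [1 - sum_{j=1..k-1} phi_{k-1,j} rho(j)],
  phi_{k,j} = phi_{k-1,j} - phi_{kk} phi_{k-1,k-j},  j = 1..k-1.
Step k = 1:
  phi_11 = rho(1) = -0.5375.
Step k = 2:
  phi_22 = [rho(2) - phi_11 rho(1)] / [1 - phi_11 rho(1)] = [0.2921 - (-0.5375)(-0.5375)] / [1 - (-0.5375)(-0.5375)]
         = 0.00319375 / 0.71109375 = 0.004491.
  Update: phi_21 = phi_11 - phi_22 phi_11 = -0.5375 - (0.004491)(-0.5375) = -0.535086.
Step k = 3:
  phi_33 = [rho(3) - phi_21 rho(2) - phi_22 rho(1)] / [1 - phi_21 rho(1) - phi_22 rho(2)]
    numerator   = -0.0157 - (-0.535086)(0.2921) - (0.004491)(-0.5375) = 0.14301268
    denominator = 1 - (-0.535086)(-0.5375) - (0.004491)(0.2921) = 0.71107941
  phi_33 = 0.14301268 / 0.71107941 = 0.2011.
Therefore phi_{33} = 0.2011.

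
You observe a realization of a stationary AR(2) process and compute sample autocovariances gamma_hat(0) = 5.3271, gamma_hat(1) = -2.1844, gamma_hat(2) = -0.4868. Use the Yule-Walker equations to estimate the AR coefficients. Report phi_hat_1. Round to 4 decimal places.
\hat\phi_{1} = -0.5380

The Yule-Walker equations for an AR(p) process read, in matrix form,
  Gamma_p phi = r_p,   with   (Gamma_p)_{ij} = gamma(|i - j|),
                       (r_p)_i = gamma(i),   i,j = 1..p.
Substitute the sample gammas (Toeplitz matrix and right-hand side of size 2):
  Gamma_p = [[5.3271, -2.1844], [-2.1844, 5.3271]]
  r_p     = [-2.1844, -0.4868]
Written out:
  5.3271 phi_1 - 2.1844 phi_2 = -2.1844
  -2.1844 phi_1 + 5.3271 phi_2 = -0.4868
Solve by Cramer's rule:
  det = gamma(0)^2 - gamma(1)^2 = (5.3271)^2 - (-2.1844)^2 = 28.37799441 - 4.77160336 = 23.60639105
  phi_hat_1 = [gamma(1) gamma(0) - gamma(1) gamma(2)] / det = [(-2.1844)(5.3271) - (-2.1844)(-0.4868)] / 23.60639105 = -12.69988316 / 23.60639105 = -0.538
  phi_hat_2 = [gamma(0) gamma(2) - gamma(1)^2] / det = [(5.3271)(-0.4868) - (-2.1844)^2] / 23.60639105 = -7.36483564 / 23.60639105 = -0.312
So phi_hat = [-0.5380, -0.3120].
Therefore phi_hat_1 = -0.5380.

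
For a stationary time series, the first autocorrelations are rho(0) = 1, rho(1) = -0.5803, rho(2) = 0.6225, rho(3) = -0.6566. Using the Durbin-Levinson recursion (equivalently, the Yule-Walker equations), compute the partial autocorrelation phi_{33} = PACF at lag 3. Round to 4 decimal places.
\phi_{33} = -0.3721

The PACF at lag k is phi_{kk}, the last component of the solution
to the Yule-Walker system G_k phi = r_k where
  (G_k)_{ij} = rho(|i - j|), (r_k)_i = rho(i), i,j = 1..k.
Equivalently, Durbin-Levinson gives phi_{kk} iteratively:
  phi_{11} = rho(1)
  phi_{kk} = [rho(k) - sum_{j=1..k-1} phi_{k-1,j} rho(k-j)]
            / [1 - sum_{j=1..k-1} phi_{k-1,j} rho(j)],
  phi_{k,j} = phi_{k-1,j} - phi_{kk} phi_{k-1,k-j},  j = 1..k-1.
Step k = 1:
  phi_11 = rho(1) = -0.5803.
Step k = 2:
  phi_22 = [rho(2) - phi_11 rho(1)] / [1 - phi_11 rho(1)] = [0.6225 - (-0.5803)(-0.5803)] / [1 - (-0.5803)(-0.5803)]
         = 0.28575191 / 0.66325191 = 0.430835.
  Update: phi_21 = phi_11 - phi_22 phi_11 = -0.5803 - (0.430835)(-0.5803) = -0.330287.
Step k = 3:
  phi_33 = [rho(3) - phi_21 rho(2) - phi_22 rho(1)] / [1 - phi_21 rho(1) - phi_22 rho(2)]
    numerator   = -0.6566 - (-0.330287)(0.6225) - (0.430835)(-0.5803) = -0.20098321
    denominator = 1 - (-0.330287)(-0.5803) - (0.430835)(0.6225) = 0.54014008
  phi_33 = -0.20098321 / 0.54014008 = -0.3721.
Therefore phi_{33} = -0.3721.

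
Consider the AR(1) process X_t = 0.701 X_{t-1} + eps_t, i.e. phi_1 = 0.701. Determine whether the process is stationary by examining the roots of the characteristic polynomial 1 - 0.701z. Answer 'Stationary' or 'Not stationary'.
\text{Stationary}

The AR(p) characteristic polynomial is P(z) = 1 - 0.701z.
Stationarity requires all roots to lie outside the unit circle, i.e. |z| > 1 for every root.
This is linear in z: 1 + (-0.701) z = 0  =>  z = -1/(-0.701) = 1.426534,  |z| = 1.426534.
Moduli of all roots: 1.4265.
All moduli strictly greater than 1? Yes.
Verdict: Stationary.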